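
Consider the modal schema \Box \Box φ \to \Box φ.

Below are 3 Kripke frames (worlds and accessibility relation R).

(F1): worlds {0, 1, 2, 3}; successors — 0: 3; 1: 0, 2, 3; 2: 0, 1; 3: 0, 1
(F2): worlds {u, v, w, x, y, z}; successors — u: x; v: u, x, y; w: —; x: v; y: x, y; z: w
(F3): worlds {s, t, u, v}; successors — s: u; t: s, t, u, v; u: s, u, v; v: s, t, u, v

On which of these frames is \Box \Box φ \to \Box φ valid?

The schema corresponds to density: \forall x \forall y (Rxy \to \exists z (Rxz \wedge Rzy)).
(F1): fails — R31 but no z with R3z and Rz1.
(F2): fails — Rvu but no t with Rvt and Rtu.
(F3): satisfies the condition.

(F3)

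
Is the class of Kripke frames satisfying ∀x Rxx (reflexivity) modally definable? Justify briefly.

Yes — defined by □q → q

Yes: it is reflexivity, defined by the T schema □q → q.
Suppose □q→q is valid. At any x set V(q)={w : Rxw}. Then □q holds at x, so q holds at x, i.e. Rxx.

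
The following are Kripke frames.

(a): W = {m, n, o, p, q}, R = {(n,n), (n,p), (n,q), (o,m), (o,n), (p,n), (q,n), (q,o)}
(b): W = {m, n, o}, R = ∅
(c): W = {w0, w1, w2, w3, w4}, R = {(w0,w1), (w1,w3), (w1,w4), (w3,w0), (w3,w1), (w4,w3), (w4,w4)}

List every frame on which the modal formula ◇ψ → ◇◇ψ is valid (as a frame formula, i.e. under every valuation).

(b)

The schema corresponds to a generalized confluence (Geach) condition: ∀x ∀y (xRy → ∃w (y = w ∧ xR²w)).
(a): fails — oRm but no w with m=w and oR²w.
(b): ✓.
(c): fails — w0Rw1 but no w with w1=w and w0R²w.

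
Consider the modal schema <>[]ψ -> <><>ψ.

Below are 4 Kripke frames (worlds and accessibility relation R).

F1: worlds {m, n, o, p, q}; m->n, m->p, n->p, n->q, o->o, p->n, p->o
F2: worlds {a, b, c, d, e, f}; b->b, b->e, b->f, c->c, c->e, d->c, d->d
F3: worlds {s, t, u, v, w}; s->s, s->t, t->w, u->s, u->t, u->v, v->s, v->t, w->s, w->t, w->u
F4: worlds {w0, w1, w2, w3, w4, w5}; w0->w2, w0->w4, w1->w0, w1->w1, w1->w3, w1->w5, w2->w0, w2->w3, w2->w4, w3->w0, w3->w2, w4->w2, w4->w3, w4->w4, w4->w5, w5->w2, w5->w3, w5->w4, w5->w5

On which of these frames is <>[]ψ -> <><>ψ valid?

Frame correspondent (Sahlqvist): forall x forall y (xRy -> exists w (yRw & x R^2 w)) — i.e. a generalized confluence (Geach) condition.
F1: fails — nRq but no w with qRw and nR²w.
F2: fails — bRe but no w with eRw and bR²w.
F3: condition met.
F4: condition met.

F3, F4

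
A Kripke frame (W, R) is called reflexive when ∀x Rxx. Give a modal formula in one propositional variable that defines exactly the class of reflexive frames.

This is reflexivity; the standard corresponding axiom is T: □ψ → ψ.

□ψ → ψ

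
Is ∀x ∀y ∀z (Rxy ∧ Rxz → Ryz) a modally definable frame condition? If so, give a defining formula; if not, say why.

This is a Sahlqvist condition; the 5 axiom ◇r → □◇r defines it.

Yes, by ◇r → □◇r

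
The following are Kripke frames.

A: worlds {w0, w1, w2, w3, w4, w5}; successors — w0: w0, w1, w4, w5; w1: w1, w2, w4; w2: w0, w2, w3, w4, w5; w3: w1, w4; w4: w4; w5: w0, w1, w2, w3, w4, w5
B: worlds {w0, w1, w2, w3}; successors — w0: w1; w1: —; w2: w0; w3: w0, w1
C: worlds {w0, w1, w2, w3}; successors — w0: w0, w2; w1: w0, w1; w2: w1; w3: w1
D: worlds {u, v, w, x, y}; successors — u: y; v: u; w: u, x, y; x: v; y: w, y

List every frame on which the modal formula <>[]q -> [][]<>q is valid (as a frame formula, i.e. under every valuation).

A

The schema corresponds to a generalized confluence (Geach) condition: forall x forall y forall z ((xRy & x R^2 z) -> exists w (yRw & zRw)).
A: condition met.
B: fails — w2Rw0, w2R²w1 but no w with w0Rw and w1Rw.
C: fails — w0Rw0, w0R²w2 but no w with w0Rw and w2Rw.
D: fails — wRu, wR²v but no t with uRt and vRt.
Valid on: A.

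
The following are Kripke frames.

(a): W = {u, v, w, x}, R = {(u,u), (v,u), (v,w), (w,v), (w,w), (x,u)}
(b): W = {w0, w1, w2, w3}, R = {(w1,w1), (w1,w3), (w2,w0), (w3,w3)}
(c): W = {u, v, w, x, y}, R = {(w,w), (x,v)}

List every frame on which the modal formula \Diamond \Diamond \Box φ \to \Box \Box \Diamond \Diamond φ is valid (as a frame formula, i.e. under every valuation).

(b), (c)

This is the axiom for a generalized confluence (Geach) condition; its first-order frame correspondent is \forall x \forall y \forall z ((x R^2 y \wedge x R^2 z) \to \exists w (yRw \wedge z R^2 w)).
(a): fails — vR²w, vR²u but no t with wRt and uR²t.
(b): holds.
(c): holds.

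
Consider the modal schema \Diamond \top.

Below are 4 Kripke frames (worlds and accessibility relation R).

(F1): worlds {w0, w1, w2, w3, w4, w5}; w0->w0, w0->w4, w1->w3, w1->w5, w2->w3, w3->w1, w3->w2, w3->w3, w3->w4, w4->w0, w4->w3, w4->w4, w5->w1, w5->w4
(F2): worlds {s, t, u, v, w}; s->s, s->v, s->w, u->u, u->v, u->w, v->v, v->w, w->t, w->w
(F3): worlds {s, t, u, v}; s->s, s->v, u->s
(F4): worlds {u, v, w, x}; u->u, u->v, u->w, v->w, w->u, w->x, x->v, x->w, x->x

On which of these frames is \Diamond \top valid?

The schema corresponds to seriality: \forall x \exists y Rxy.
(F1): ✓.
(F2): fails — world t has no successor.
(F3): fails — world t has no successor.
(F4): ✓.

(F1), (F4)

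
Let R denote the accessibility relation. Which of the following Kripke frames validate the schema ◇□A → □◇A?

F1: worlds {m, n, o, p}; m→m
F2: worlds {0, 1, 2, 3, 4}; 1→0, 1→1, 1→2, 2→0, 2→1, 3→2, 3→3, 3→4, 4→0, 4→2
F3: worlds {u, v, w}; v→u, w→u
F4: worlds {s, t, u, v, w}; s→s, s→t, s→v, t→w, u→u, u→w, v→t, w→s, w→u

Frame correspondent (Sahlqvist): ∀x ∀y ∀z (Rxy ∧ Rxz → ∃w (Ryw ∧ Rzw)) — i.e. convergence.
F1: satisfies the condition.
F2: fails — R10 and R10 but 0 and 0 have no common successor.
F3: fails — Rvu and Rvu but u and u have no common successor.
F4: fails — Rsv and Rst but v and t have no common successor.
Valid on: F1.

F1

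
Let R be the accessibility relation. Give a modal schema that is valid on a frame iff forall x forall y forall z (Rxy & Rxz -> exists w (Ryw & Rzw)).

◇□s → □◇s

The condition is convergence. The .2 schema ◇□s → □◇s defines it.
Suppose ◇□s→□◇s is valid. Take Rxy, Rxz and set V(s)={w : Ryw}. Then □s at y so ◇□s at x, so □◇s at x, so ◇s at z, giving w with Rzw and Ryw.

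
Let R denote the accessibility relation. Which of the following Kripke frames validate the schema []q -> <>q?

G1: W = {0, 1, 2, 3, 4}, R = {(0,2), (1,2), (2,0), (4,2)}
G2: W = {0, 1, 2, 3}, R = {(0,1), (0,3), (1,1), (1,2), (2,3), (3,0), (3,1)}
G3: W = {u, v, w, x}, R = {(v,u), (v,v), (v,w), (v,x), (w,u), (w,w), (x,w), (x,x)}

This is the axiom for seriality; its first-order frame correspondent is forall x exists y Rxy.
G1: fails — world 3 has no successor.
G2: satisfies the condition.
G3: fails — world u has no successor.

G2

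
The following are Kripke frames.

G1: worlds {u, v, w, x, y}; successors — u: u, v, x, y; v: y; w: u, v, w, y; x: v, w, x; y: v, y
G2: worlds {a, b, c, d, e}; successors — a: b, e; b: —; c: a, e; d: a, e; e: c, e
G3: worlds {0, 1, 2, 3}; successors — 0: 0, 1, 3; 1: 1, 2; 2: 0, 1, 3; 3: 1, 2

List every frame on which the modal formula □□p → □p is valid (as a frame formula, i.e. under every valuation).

G1, G3

The schema corresponds to density: ∀x ∀y (Rxy → ∃z (Rxz ∧ Rzy)).
G1: ✓.
G2: fails — Rab but no z with Raz and Rzb.
G3: ✓.
Valid on: G1, G3.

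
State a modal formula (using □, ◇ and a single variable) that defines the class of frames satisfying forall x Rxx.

□s → s

This is reflexivity; the standard corresponding axiom is T: □s → s.
Suppose □s→s is valid. At any x set V(s)={w : Rxw}. Then □s holds at x, so s holds at x, i.e. Rxx.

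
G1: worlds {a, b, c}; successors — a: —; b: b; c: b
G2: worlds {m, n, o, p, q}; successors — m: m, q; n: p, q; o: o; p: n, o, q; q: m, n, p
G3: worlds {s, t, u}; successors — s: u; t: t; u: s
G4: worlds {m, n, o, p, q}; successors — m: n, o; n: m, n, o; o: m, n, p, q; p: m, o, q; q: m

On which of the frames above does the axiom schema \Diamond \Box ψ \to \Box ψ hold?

The schema corresponds to the Euclidean property: \forall x \forall y \forall z (Rxy \wedge Rxz \to Ryz).
G1: holds.
G2: fails — Rmq and Rmq but not Rqq.
G3: fails — Rsu and Rsu but not Ruu.
G4: fails — Rmo and Rmo but not Roo.
Valid on: G1.

G1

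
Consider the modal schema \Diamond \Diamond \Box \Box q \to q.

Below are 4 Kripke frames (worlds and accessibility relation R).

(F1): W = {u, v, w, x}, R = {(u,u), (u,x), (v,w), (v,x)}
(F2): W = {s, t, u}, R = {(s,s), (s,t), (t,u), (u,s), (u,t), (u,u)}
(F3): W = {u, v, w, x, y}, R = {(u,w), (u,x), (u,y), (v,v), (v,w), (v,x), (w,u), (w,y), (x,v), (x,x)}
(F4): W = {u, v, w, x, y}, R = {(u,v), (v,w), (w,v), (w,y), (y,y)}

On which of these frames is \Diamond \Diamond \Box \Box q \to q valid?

This is the axiom for a generalized confluence (Geach) condition; its first-order frame correspondent is \forall x \forall y (x R^2 y \to \exists w (y R^2 w \wedge x = w)).
(F1): fails — uR²x but no t with xR²t and u=t.
(F2): holds.
(F3): fails — uR²x but no t with xR²t and u=t.
(F4): fails — uR²w but no t with wR²t and u=t.

(F2)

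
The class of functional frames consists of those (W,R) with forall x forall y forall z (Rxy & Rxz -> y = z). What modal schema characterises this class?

◇p → □p

The condition is partial functionality. The CD schema ◇p → □p defines it.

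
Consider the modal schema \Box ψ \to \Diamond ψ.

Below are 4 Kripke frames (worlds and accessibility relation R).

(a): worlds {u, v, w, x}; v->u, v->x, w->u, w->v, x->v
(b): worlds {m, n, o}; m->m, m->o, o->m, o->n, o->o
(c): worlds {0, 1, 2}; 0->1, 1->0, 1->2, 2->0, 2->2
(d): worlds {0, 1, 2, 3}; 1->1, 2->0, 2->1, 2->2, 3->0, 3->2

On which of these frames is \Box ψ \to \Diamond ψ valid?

(c)

The schema corresponds to seriality: \forall x \exists y Rxy.
(a): fails — world u has no successor.
(b): fails — world n has no successor.
(c): satisfies the condition.
(d): fails — world 0 has no successor.
Valid on: (c).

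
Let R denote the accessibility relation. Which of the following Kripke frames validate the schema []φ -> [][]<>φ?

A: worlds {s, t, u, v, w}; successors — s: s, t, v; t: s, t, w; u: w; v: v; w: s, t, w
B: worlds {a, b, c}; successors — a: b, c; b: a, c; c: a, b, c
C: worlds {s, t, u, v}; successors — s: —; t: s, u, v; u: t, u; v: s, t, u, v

B

Frame correspondent (Sahlqvist): forall x forall z (x R^2 z -> exists w (xRw & zRw)) — i.e. a generalized confluence (Geach) condition.
A: fails — tR²v but no w* with tRw* and vRw*.
B: satisfies the condition.
C: fails — tR²s but no w with tRw and sRw.
Valid on: B.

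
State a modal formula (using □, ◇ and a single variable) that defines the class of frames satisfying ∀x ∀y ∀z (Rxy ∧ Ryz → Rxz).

□p → □□p

This is transitivity; the standard corresponding axiom is 4: □p → □□p.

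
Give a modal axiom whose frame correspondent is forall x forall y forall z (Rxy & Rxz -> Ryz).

◇ψ → □◇ψ

A defining formula is ◇ψ → □◇ψ (the 5 axiom).
Suppose ◇ψ→□◇ψ is valid. Take Rxy, Rxz and set V(ψ)={y}. Then ◇ψ at x, so □◇ψ at x, so ◇ψ at z, so some w with Rzw has ψ; w=y, i.e. Rzy. By symmetry of the argument, Ryz.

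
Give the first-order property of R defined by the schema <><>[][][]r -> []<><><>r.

forall x forall y forall z ((x R^2 y & xRz) -> exists w (y R^3 w & z R^3 w))

This is a Sahlqvist (Geach-type) schema ◇^2□^3r → □^1◇^3r.
First-order correspondent: forall x forall y forall z ((x R^2 y & xRz) -> exists w (y R^3 w & z R^3 w)).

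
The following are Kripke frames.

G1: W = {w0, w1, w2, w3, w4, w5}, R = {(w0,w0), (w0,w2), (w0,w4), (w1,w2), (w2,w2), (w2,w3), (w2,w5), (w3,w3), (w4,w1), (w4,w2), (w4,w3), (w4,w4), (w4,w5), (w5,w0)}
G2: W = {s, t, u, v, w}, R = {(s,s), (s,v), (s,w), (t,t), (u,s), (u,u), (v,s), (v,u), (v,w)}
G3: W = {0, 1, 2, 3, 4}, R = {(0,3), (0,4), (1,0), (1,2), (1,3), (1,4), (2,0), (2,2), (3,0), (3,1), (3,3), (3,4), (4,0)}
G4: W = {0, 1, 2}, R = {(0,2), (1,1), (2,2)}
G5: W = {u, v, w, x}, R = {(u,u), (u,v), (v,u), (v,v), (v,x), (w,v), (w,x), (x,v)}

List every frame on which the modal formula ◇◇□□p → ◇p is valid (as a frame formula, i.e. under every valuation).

Frame correspondent (Sahlqvist): ∀x ∀y (xR²y → ∃w (yR²w ∧ xRw)) — i.e. a generalized confluence (Geach) condition.
G1: fails — w0R²w3 but no w with w3R²w and w0Rw.
G2: fails — sR²w but no w* with wR²w* and sRw*.
G3: fails — 2R²4 but no w with 4R²w and 2Rw.
G4: condition met.
G5: condition met.

G4, G5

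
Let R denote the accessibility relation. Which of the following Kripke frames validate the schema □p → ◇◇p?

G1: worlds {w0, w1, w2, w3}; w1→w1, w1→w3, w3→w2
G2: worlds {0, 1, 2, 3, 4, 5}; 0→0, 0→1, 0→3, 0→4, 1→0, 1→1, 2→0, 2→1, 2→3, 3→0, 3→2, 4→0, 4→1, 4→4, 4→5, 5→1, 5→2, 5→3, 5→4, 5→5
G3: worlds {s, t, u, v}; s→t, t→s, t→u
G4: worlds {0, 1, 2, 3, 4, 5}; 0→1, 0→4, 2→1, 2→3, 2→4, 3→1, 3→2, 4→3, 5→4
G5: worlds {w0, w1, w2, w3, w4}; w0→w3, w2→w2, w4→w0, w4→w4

The schema corresponds to a generalized confluence (Geach) condition: ∀x ∃w (xRw ∧ xR²w).
G1: fails — at w0 but no w with w0Rw and w0R²w.
G2: satisfies the condition.
G3: fails — at s but no w with sRw and sR²w.
G4: fails — at 0 but no w with 0Rw and 0R²w.
G5: fails — at w0 but no w with w0Rw and w0R²w.
Valid on: G2.

G2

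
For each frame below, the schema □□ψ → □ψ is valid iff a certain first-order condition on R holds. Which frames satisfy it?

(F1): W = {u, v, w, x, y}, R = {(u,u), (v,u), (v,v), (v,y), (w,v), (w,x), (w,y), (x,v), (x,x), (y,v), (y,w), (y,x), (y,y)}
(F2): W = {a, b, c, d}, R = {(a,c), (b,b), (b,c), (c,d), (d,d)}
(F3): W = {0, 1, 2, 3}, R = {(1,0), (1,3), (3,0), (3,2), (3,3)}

(F1), (F3)

Frame correspondent (Sahlqvist): ∀x ∀y (Rxy → ∃z (Rxz ∧ Rzy)) — i.e. density.
(F1): satisfies the condition.
(F2): fails — Rac but no z with Raz and Rzc.
(F3): satisfies the condition.
Valid on: (F1), (F3).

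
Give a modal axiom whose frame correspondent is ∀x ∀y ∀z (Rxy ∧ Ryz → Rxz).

The condition is transitivity. The 4 schema □ψ → □□ψ defines it.

□ψ → □□ψ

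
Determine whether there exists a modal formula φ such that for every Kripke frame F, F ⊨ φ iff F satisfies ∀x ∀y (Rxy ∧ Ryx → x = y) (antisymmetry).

Not modally definable

Modal frame validity is preserved under surjective bounded morphisms.
The 4-cycle (worlds 0,1,2,3 with 0→1→2→3→0) is antisymmetric. Sending even-indexed worlds to s and odd-indexed worlds to t is a surjective bounded morphism onto the two-world frame with s↔t, which is not antisymmetric.
Hence antisymmetry is not modally definable.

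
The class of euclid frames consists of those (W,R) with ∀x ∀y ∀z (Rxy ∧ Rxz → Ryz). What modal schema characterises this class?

◇q → □◇q

The condition is the Euclidean property. The 5 schema ◇q → □◇q defines it.
Suppose ◇q→□◇q is valid. Take Rxy, Rxz and set V(q)={y}. Then ◇q at x, so □◇q at x, so ◇q at z, so some w with Rzw has q; w=y, i.e. Rzy. By symmetry of the argument, Ryz.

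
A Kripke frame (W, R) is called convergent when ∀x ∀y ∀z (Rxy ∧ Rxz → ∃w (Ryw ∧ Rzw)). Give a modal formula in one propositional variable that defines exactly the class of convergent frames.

◇□s → □◇s

A defining formula is ◇□s → □◇s (the .2 axiom).
Suppose ◇□s→□◇s is valid. Take Rxy, Rxz and set V(s)={w : Ryw}. Then □s at y so ◇□s at x, so □◇s at x, so ◇s at z, giving w with Rzw and Ryw.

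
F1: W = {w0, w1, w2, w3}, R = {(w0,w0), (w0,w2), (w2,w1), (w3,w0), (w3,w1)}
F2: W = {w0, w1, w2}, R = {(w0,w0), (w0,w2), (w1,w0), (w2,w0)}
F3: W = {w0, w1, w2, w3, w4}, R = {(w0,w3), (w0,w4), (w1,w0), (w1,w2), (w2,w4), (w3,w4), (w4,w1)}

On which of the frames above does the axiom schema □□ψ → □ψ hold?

Frame correspondent (Sahlqvist): ∀x ∀y (Rxy → ∃z (Rxz ∧ Rzy)) — i.e. density.
F1: fails — Rw3w1 but no z with Rw3z and Rzw1.
F2: condition met.
F3: fails — Rw1w2 but no z with Rw1z and Rzw2.
Valid on: F2.

F2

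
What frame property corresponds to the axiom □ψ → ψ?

Suppose □ψ→ψ is valid. At any x set V(ψ)={w : Rxw}. Then □ψ holds at x, so ψ holds at x, i.e. Rxx.

reflexivity: ∀x Rxx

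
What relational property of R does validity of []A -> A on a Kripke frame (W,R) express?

Suppose □A→A is valid. At any x set V(A)={w : Rxw}. Then □A holds at x, so A holds at x, i.e. Rxx.
Conversely, on a frame with reflexivity the schema holds at every world under every valuation.
So the correspondent is reflexivity.

reflexivity: forall x Rxx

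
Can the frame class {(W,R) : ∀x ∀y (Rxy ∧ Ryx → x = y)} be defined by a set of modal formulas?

Any modally definable frame class is closed under surjective bounded morphisms.
The 8-cycle (worlds s,t,u,v,w,x,y,z with s→t→u→v→w→x→y→z→s) is antisymmetric. Sending even-indexed worlds to s and odd-indexed worlds to t is a surjective bounded morphism onto the two-world frame with s↔t, which is not antisymmetric.
So the class is not modally definable.

Not definable by any modal formula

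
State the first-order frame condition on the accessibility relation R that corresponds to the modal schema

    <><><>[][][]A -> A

forall x forall y (x R^3 y -> exists w (y R^3 w & x = w))

This is a Sahlqvist (Geach-type) schema ◇^3□^3A → □^0◇^0A.
Minimal-valuation argument: fix x; take any y with xR^3y and any z with xR^0z. Set V(A) to the set of worlds R-reachable from y in exactly 3 steps. Then □^3A holds at y, so the antecedent holds at x; validity forces ◇^0A at z, giving a w with zR^0w and yR^3w.
First-order correspondent: forall x forall y (x R^3 y -> exists w (y R^3 w & x = w)).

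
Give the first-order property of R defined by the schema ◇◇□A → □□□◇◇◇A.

∀x ∀y ∀z ((xR²y ∧ xR³z) → ∃w (yRw ∧ zR³w))

This is a Sahlqvist (Geach-type) schema ◇^2□^1A → □^3◇^3A.
Minimal-valuation argument: fix x; take any y with xR^2y and any z with xR^3z. Set V(A) to the set of worlds R-reachable from y in exactly 1 step. Then □^1A holds at y, so the antecedent holds at x; validity forces ◇^3A at z, giving a w with zR^3w and yR^1w.
First-order correspondent: ∀x ∀y ∀z ((xR²y ∧ xR³z) → ∃w (yRw ∧ zR³w)).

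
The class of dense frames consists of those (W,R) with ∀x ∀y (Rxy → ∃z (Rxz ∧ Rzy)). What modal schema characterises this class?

□□q → □q

The condition is density. The C4 schema □□q → □q defines it.
Suppose □□q→□q is valid. Take Rxy and set V(q)={w : xR²w}. Then □□q at x, so □q at x, so q at y, i.e. ∃z(Rxz∧Rzy).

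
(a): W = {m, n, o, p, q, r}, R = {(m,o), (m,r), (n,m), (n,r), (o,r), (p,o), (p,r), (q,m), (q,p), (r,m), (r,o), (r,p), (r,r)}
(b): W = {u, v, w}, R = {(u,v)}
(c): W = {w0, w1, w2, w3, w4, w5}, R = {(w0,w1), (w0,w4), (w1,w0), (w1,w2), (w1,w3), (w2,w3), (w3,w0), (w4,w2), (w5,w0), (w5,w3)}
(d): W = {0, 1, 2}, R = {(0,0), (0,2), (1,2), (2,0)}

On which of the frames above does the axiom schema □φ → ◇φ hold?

(a), (c), (d)

Frame correspondent (Sahlqvist): ∀x ∃y Rxy — i.e. seriality.
(a): holds.
(b): fails — world v has no successor.
(c): holds.
(d): holds.
Valid on: (a), (c), (d).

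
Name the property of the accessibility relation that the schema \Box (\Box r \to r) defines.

shift-reflexivity

This is the T□ axiom.
Its frame correspondent is shift-reflexivity — \forall x \forall y (Rxy \to Ryy).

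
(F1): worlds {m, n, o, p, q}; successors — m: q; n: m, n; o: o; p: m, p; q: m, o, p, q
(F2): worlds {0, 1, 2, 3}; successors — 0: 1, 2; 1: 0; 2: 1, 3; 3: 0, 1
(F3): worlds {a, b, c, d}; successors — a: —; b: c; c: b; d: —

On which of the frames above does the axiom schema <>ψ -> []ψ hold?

The schema corresponds to partial functionality: forall x forall y forall z (Rxy & Rxz -> y = z).
(F1): fails — n sees both m and n.
(F2): fails — 0 sees both 1 and 2.
(F3): condition met.
Valid on: (F3).

(F3)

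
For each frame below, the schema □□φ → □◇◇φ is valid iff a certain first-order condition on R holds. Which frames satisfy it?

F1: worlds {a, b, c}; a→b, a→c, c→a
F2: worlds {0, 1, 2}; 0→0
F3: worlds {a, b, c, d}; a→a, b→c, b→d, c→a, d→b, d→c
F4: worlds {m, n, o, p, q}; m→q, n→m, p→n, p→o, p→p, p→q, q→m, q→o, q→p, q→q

This is the axiom for a generalized confluence (Geach) condition; its first-order frame correspondent is ∀x ∀z (xRz → ∃w (xR²w ∧ zR²w)).
F1: fails — aRb but no w with aR²w and bR²w.
F2: holds.
F3: holds.
F4: fails — pRo but no w with pR²w and oR²w.
Valid on: F2, F3.

F2, F3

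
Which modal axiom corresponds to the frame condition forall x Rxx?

□q → q

A defining formula is □q → q (the T axiom).
Suppose □q→q is valid. At any x set V(q)={w : Rxw}. Then □q holds at x, so q holds at x, i.e. Rxx.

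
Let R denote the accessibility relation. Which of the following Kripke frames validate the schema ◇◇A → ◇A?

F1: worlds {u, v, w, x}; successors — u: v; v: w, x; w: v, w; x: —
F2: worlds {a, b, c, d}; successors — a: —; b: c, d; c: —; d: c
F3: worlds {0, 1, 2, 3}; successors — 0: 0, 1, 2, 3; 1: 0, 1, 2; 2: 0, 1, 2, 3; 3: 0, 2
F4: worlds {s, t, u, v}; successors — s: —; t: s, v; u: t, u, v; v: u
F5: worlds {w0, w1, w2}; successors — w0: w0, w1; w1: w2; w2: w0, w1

F2

The schema corresponds to transitivity: ∀x ∀y ∀z (Rxy ∧ Ryz → Rxz).
F1: fails — Ruv and Rvw but not Ruw.
F2: holds.
F3: fails — R10 and R03 but not R13.
F4: fails — Rtv and Rvu but not Rtu.
F5: fails — Rw1w2 and Rw2w1 but not Rw1w1.
Valid on: F2.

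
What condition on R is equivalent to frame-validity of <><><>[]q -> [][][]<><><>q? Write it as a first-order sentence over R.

forall x forall y forall z ((x R^3 y & x R^3 z) -> exists w (yRw & z R^3 w))

This is a Sahlqvist (Geach-type) schema ◇^3□^1q → □^3◇^3q.
Minimal-valuation argument: fix x; take any y with xR^3y and any z with xR^3z. Set V(q) to the set of worlds R-reachable from y in exactly 1 step. Then □^1q holds at y, so the antecedent holds at x; validity forces ◇^3q at z, giving a w with zR^3w and yR^1w.
First-order correspondent: forall x forall y forall z ((x R^3 y & x R^3 z) -> exists w (yRw & z R^3 w)).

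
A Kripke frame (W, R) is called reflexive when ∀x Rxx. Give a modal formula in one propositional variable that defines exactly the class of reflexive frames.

A defining formula is □s → s (the T axiom).
Suppose □s→s is valid. At any x set V(s)={w : Rxw}. Then □s holds at x, so s holds at x, i.e. Rxx.

□s → s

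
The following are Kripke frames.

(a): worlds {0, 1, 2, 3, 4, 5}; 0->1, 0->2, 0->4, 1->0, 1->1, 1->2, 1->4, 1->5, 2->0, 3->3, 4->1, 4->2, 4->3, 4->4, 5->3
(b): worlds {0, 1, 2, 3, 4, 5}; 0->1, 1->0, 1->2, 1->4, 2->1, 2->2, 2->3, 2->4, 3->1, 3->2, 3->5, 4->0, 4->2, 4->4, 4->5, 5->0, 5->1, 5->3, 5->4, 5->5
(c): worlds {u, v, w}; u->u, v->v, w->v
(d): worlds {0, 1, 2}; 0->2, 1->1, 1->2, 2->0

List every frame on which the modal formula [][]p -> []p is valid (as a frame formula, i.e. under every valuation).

Frame correspondent (Sahlqvist): forall x forall y (Rxy -> exists z (Rxz & Rzy)) — i.e. density.
(a): fails — R20 but no z with R2z and Rz0.
(b): fails — R01 but no z with R0z and Rz1.
(c): ✓.
(d): fails — R20 but no z with R2z and Rz0.
Valid on: (c).

(c)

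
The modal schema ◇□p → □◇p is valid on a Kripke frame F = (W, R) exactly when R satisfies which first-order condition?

Suppose ◇□p→□◇p is valid. Take Rxy, Rxz and set V(p)={w : Ryw}. Then □p at y so ◇□p at x, so □◇p at x, so ◇p at z, giving w with Rzw and Ryw.
Conversely, on a frame with convergence the schema holds at every world under every valuation.
Frame condition: ∀x ∀y ∀z (Rxy ∧ Rxz → ∃w (Ryw ∧ Rzw)).

convergence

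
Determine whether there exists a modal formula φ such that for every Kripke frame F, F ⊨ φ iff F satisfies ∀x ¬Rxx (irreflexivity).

No

If a class were modally definable it would be closed under surjective bounded morphisms (Goldblatt–Thomason).
The 4-cycle (worlds w0,w1,w2,w3 with w0→w1→w2→w3→w0) is irreflexive, and the map sending every world to a single reflexive point • is a surjective bounded morphism (forth: every edge maps to (•,•); back: every world has a successor). So any modal formula valid on the 4-cycle is also valid on the reflexive point, which is not irreflexive.
So the class is not modally definable.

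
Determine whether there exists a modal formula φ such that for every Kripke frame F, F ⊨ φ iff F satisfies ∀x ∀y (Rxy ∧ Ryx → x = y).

Not definable by any modal formula

If a class were modally definable it would be closed under surjective bounded morphisms (Goldblatt–Thomason).
The 6-cycle (worlds s,t,u,v,w,x with s→t→u→v→w→x→s) is antisymmetric. Sending even-indexed worlds to a and odd-indexed worlds to b is a surjective bounded morphism onto the two-world frame with a↔b, which is not antisymmetric.
So the class is not modally definable.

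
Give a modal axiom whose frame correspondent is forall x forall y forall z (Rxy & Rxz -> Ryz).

◇q → □◇q

A defining formula is ◇q → □◇q (the 5 axiom).
Suppose ◇q→□◇q is valid. Take Rxy, Rxz and set V(q)={y}. Then ◇q at x, so □◇q at x, so ◇q at z, so some w with Rzw has q; w=y, i.e. Rzy. By symmetry of the argument, Ryz.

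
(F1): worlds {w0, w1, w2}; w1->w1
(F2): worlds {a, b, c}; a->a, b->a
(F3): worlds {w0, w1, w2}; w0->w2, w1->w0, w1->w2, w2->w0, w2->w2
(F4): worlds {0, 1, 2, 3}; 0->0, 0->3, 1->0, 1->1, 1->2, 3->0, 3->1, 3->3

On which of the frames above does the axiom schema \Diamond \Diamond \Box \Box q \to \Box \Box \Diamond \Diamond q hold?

(F1), (F2), (F3)

Frame correspondent (Sahlqvist): \forall x \forall y \forall z ((x R^2 y \wedge x R^2 z) \to \exists w (y R^2 w \wedge z R^2 w)) — i.e. a generalized confluence (Geach) condition.
(F1): holds.
(F2): holds.
(F3): holds.
(F4): fails — 1R²0, 1R²2 but no w with 0R²w and 2R²w.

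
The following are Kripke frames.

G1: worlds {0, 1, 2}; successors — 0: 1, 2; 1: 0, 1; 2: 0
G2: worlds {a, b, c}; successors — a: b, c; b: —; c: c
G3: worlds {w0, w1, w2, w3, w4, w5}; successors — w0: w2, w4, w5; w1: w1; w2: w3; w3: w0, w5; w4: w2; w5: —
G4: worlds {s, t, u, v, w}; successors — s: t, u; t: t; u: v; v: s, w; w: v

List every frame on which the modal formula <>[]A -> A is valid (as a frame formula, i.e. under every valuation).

G1

Frame correspondent (Sahlqvist): forall x forall y (xRy -> exists w (yRw & x = w)) — i.e. a generalized confluence (Geach) condition.
G1: condition met.
G2: fails — aRb but no w with bRw and a=w.
G3: fails — w0Rw2 but no w with w2Rw and w0=w.
G4: fails — sRt but no w* with tRw* and s=w*.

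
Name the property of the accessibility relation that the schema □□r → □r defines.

density: ∀x ∀y (Rxy → ∃z (Rxz ∧ Rzy))

Suppose □□r→□r is valid. Take Rxy and set V(r)={w : xR²w}. Then □□r at x, so □r at x, so r at y, i.e. ∃z(Rxz∧Rzy).
Conversely, any frame satisfying ∀x ∀y (Rxy → ∃z (Rxz ∧ Rzy)) validates the schema.
So the correspondent is density.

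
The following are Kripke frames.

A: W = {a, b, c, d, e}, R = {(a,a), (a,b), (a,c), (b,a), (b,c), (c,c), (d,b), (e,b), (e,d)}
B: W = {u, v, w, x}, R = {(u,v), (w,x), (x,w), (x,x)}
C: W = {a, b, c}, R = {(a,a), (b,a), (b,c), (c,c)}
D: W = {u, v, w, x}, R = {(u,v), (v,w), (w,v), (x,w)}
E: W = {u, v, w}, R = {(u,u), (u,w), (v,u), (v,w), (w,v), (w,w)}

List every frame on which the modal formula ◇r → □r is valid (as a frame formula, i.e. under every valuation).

D

Frame correspondent (Sahlqvist): ∀x ∀y ∀z (Rxy ∧ Rxz → y = z) — i.e. partial functionality.
A: fails — a sees both a and b.
B: fails — x sees both w and x.
C: fails — b sees both a and c.
D: satisfies the condition.
E: fails — u sees both u and w.
Valid on: D.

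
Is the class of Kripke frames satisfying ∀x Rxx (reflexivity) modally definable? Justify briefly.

Yes, by □q → q

This is a Sahlqvist condition; the T axiom □q → q defines it.
Suppose □q→q is valid. At any x set V(q)={w : Rxw}. Then □q holds at x, so q holds at x, i.e. Rxx.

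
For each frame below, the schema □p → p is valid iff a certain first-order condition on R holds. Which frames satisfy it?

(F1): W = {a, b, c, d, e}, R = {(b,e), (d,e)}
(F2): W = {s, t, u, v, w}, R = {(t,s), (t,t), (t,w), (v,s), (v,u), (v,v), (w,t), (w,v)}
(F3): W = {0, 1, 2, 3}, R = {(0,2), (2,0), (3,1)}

none

Frame correspondent (Sahlqvist): ∀x Rxx — i.e. reflexivity.
(F1): fails — world a does not see itself.
(F2): fails — world s does not see itself.
(F3): fails — world 0 does not see itself.
Valid on no frame.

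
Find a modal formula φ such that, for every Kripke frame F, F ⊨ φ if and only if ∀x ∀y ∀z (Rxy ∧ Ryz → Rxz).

□p → □□p

This is transitivity; the standard corresponding axiom is 4: □p → □□p.
Suppose □p→□□p is valid. Take Rxy, Ryz and set V(p)={w : Rxw}. Then □p at x, so □□p at x, so □p at y, so p at z, i.e. Rxz.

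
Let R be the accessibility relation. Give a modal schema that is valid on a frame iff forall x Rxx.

□p → p

This is reflexivity; the standard corresponding axiom is T: □p → p.
Suppose □p→p is valid. At any x set V(p)={w : Rxw}. Then □p holds at x, so p holds at x, i.e. Rxx.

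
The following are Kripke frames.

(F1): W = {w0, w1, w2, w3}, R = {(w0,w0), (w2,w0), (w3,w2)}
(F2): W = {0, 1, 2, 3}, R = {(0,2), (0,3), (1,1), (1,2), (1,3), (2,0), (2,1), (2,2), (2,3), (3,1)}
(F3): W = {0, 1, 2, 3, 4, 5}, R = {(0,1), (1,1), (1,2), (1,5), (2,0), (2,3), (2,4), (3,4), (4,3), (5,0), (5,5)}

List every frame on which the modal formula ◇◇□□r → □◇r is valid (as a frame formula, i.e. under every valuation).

This is the axiom for a generalized confluence (Geach) condition; its first-order frame correspondent is ∀x ∀y ∀z ((xR²y ∧ xRz) → ∃w (yR²w ∧ zRw)).
(F1): holds.
(F2): holds.
(F3): fails — 1R²0, 1R2 but no w with 0R²w and 2Rw.

(F1), (F2)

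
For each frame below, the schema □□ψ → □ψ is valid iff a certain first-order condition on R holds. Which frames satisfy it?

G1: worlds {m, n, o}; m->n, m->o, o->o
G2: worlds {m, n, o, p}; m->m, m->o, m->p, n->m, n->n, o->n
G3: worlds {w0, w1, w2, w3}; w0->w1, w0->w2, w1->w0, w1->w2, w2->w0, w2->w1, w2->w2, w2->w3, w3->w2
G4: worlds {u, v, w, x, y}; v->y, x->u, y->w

The schema corresponds to density: ∀x ∀y (Rxy → ∃z (Rxz ∧ Rzy)).
G1: fails — Rmn but no z with Rmz and Rzn.
G2: satisfies the condition.
G3: satisfies the condition.
G4: fails — Rxu but no z with Rxz and Rzu.
Valid on: G2, G3.

G2, G3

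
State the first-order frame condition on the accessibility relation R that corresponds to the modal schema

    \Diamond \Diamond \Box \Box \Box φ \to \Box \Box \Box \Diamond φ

This is a Sahlqvist (Geach-type) schema ◇^2□^3φ → □^3◇^1φ.
Minimal-valuation argument: fix x; take any y with xR^2y and any z with xR^3z. Set V(φ) to the set of worlds R-reachable from y in exactly 3 steps. Then □^3φ holds at y, so the antecedent holds at x; validity forces ◇^1φ at z, giving a w with zR^1w and yR^3w.
First-order correspondent: \forall x \forall y \forall z ((x R^2 y \wedge x R^3 z) \to \exists w (y R^3 w \wedge zRw)).

\forall x \forall y \forall z ((x R^2 y \wedge x R^3 z) \to \exists w (y R^3 w \wedge zRw))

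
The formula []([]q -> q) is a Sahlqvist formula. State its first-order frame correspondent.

shift-reflexivity

This is the T□ axiom.
It corresponds to shift-reflexivity: forall x forall y (Rxy -> Ryy).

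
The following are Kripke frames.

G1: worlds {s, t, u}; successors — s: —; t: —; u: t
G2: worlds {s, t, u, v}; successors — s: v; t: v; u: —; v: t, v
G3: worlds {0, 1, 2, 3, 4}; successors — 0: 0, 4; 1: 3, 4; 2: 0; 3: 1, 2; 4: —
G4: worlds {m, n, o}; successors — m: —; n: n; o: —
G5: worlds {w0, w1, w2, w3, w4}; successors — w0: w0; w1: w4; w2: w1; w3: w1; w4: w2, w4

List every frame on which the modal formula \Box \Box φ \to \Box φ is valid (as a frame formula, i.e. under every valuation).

The schema corresponds to density: \forall x \forall y (Rxy \to \exists z (Rxz \wedge Rzy)).
G1: fails — Rut but no z with Ruz and Rzt.
G2: ✓.
G3: fails — R32 but no z with R3z and Rz2.
G4: ✓.
G5: fails — Rw3w1 but no z with Rw3z and Rzw1.

G2, G4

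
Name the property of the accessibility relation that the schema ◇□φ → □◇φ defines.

convergence: ∀x ∀y ∀z (Rxy ∧ Rxz → ∃w (Ryw ∧ Rzw))

Suppose ◇□φ→□◇φ is valid. Take Rxy, Rxz and set V(φ)={w : Ryw}. Then □φ at y so ◇□φ at x, so □◇φ at x, so ◇φ at z, giving w with Rzw and Ryw.
Conversely, any frame satisfying ∀x ∀y ∀z (Rxy ∧ Rxz → ∃w (Ryw ∧ Rzw)) validates the schema.
Frame condition: ∀x ∀y ∀z (Rxy ∧ Rxz → ∃w (Ryw ∧ Rzw)).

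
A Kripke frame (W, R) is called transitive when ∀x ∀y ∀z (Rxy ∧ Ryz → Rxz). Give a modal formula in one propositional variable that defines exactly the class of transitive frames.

□r → □□r

The condition is transitivity. The 4 schema □r → □□r defines it.
Suppose □r→□□r is valid. Take Rxy, Ryz and set V(r)={w : Rxw}. Then □r at x, so □□r at x, so □r at y, so r at z, i.e. Rxz.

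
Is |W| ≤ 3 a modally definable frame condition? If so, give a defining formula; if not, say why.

If a class were modally definable it would be closed under disjoint unions (Goldblatt–Thomason).
Any modal formula valid on each of 4 disjoint one-world frames is valid on their disjoint union (validity is preserved under disjoint unions). Each one-world frame has |W|=1≤3, but the union has |W|=4.
So no modal formula (or set of formulas) defines exactly the |W|≤3 frames.

No — not modally definable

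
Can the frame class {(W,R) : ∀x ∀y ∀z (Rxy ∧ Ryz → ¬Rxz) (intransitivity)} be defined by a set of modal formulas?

No

Any modally definable frame class is closed under surjective bounded morphisms.
The 5-cycle (worlds w0,w1,w2,w3,w4 with w0→w1→w2→w3→w4→w0) is intransitive. Mapping every world to a single reflexive point • is a surjective bounded morphism; the reflexive point is not intransitive (R••∧R•• but R••).
Hence intransitivity is not modally definable.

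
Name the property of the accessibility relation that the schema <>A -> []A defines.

Partial functionality

Suppose ◇A→□A is valid. Take Rxy, Rxz and set V(A)={y}. Then ◇A at x, so □A at x, so A at z, i.e. z=y.
Conversely, on a frame with partial functionality the schema holds at every world under every valuation.
Frame condition: forall x forall y forall z (Rxy & Rxz -> y = z).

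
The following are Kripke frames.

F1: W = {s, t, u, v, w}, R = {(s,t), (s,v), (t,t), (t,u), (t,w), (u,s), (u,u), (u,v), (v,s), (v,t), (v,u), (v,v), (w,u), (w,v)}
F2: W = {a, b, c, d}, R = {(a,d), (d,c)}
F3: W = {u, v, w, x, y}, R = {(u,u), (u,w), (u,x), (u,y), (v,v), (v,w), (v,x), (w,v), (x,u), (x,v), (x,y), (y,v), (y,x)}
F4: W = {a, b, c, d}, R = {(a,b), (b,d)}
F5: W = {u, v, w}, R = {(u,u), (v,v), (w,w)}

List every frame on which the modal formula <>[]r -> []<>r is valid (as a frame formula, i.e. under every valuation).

F1, F5

This is the axiom for convergence; its first-order frame correspondent is forall x forall y forall z (Rxy & Rxz -> exists w (Ryw & Rzw)).
F1: condition met.
F2: fails — Rdc and Rdc but c and c have no common successor.
F3: fails — Ruw and Ruu but w and u have no common successor.
F4: fails — Rbd and Rbd but d and d have no common successor.
F5: condition met.
Valid on: F1, F5.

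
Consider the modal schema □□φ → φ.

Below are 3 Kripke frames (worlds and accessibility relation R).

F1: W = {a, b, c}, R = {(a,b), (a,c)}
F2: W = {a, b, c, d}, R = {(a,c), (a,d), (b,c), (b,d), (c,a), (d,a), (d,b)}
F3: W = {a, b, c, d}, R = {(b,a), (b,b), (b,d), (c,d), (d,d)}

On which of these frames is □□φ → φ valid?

This is the axiom for a generalized confluence (Geach) condition; its first-order frame correspondent is ∀x ∃w (xR²w ∧ x = w).
F1: fails — at a but no w with aR²w and a=w.
F2: ✓.
F3: fails — at a but no w with aR²w and a=w.

F2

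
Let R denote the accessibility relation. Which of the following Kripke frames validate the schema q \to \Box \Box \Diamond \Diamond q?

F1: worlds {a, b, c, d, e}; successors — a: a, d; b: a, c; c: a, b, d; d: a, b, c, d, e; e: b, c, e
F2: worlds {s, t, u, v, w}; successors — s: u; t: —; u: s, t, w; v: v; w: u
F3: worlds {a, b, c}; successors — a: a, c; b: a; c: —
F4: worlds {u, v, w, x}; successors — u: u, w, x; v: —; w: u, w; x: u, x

F4

Frame correspondent (Sahlqvist): \forall x \forall z (x R^2 z \to \exists w (x = w \wedge z R^2 w)) — i.e. a generalized confluence (Geach) condition.
F1: fails — cR²b but no w with c=w and bR²w.
F2: fails — sR²t but no w* with s=w* and tR²w*.
F3: fails — aR²c but no w with a=w and cR²w.
F4: ✓.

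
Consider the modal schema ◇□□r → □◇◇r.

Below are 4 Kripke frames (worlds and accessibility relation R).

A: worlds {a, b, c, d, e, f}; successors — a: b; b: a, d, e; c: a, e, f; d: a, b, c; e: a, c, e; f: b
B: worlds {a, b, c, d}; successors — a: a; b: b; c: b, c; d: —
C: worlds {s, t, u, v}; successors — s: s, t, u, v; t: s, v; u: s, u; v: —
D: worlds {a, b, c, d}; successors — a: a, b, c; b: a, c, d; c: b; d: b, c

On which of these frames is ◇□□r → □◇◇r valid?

A, B, D

Frame correspondent (Sahlqvist): ∀x ∀y ∀z ((xRy ∧ xRz) → ∃w (yR²w ∧ zR²w)) — i.e. a generalized confluence (Geach) condition.
A: holds.
B: holds.
C: fails — sRs, sRv but no w with sR²w and vR²w.
D: holds.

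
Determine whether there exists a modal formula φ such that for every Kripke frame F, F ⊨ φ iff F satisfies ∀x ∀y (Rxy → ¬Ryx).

Not modally definable

Modal frame validity is preserved under surjective bounded morphisms.
The 5-cycle (worlds 0,1,2,3,4 with 0→1→2→3→4→0) is asymmetric. Mapping every world to a single reflexive point • is a surjective bounded morphism, and the reflexive point is not asymmetric (R•• but asymmetry requires ¬R••).
So no modal formula (or set of formulas) defines exactly the asymmetric frames.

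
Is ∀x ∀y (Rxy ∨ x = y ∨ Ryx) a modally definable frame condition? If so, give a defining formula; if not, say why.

Not modally definable

If a class were modally definable it would be closed under disjoint unions (Goldblatt–Thomason).
Take 3 disjoint single-world reflexive frames: each is trivially connected, but their disjoint union has 3 worlds with no edge between distinct components, so it is not connected.
Hence connectedness of R is not modally definable.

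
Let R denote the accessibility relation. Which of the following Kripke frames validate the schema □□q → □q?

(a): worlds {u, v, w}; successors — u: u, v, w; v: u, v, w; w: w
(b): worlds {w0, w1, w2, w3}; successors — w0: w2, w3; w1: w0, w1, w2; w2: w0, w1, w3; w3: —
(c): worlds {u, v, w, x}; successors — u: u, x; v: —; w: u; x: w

The schema corresponds to density: ∀x ∀y (Rxy → ∃z (Rxz ∧ Rzy)).
(a): ✓.
(b): fails — Rw0w2 but no z with Rw0z and Rzw2.
(c): fails — Rxw but no z with Rxz and Rzw.
Valid on: (a).

(a)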